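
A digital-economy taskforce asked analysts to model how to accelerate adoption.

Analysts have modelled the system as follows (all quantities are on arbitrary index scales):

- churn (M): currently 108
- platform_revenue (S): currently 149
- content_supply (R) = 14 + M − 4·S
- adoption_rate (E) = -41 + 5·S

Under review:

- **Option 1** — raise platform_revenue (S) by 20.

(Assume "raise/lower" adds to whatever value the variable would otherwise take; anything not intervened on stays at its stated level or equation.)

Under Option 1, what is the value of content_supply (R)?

Option 1 (S + 20):
  M = 108
  S = 149 + 20 = 169
  R = 14 + 108 − 4·169 = -554

-554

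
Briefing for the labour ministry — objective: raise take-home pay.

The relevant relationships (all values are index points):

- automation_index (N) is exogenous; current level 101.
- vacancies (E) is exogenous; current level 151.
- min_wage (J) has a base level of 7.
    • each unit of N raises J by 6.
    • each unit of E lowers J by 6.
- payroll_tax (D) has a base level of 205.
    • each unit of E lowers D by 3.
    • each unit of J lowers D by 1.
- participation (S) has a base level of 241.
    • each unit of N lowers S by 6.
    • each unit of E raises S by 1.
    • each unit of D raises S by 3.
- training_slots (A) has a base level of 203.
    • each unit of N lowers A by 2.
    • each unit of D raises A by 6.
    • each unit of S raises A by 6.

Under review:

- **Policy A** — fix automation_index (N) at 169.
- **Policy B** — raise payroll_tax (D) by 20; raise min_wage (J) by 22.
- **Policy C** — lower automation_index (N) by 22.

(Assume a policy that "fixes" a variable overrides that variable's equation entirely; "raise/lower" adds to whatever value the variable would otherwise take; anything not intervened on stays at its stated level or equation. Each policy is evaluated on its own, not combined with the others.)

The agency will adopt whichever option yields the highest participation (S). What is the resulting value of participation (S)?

Policy A (N := 169):
  N = 169
  E = 151
  J = 7 + 6·169 − 6·151 = 115
  D = 205 − 3·151 − 115 = -363
  S = 241 − 6·169 + 151 + 3·(-363) = -1711
Policy B (D + 20, J + 22):
  N = 101
  E = 151
  J = 7 + 6·101 − 6·151 (+22 from intervention) = -271
  D = 205 − 3·151 − (-271) (+20 from intervention) = 43
  S = 241 − 6·101 + 151 + 3·43 = -85
Policy C (N − 22):
  N = 101 − 22 = 79
  E = 151
  J = 7 + 6·79 − 6·151 = -425
  D = 205 − 3·151 − (-425) = 177
  S = 241 − 6·79 + 151 + 3·177 = 449
Comparing — Policy A: S=-1711, Policy B: S=-85, Policy C: S=449. Highest is 449 (Policy C).

449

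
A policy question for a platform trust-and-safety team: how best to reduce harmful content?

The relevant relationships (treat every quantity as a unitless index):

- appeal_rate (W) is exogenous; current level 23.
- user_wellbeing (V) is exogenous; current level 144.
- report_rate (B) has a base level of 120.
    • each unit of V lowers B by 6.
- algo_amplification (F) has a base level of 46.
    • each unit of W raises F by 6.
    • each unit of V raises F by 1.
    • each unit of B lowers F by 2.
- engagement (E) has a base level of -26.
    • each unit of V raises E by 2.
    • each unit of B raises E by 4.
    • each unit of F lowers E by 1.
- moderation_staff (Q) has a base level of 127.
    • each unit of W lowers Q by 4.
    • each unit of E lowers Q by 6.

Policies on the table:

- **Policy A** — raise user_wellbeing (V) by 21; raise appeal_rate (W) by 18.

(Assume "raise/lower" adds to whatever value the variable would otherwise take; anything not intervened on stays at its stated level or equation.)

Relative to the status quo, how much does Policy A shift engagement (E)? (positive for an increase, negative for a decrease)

-843

Baseline:
  W = 23
  V = 144
  B = 120 − 6·144 = -744
  F = 46 + 6·23 + 144 − 2·(-744) = 1816
  E = -26 + 2·144 + 4·(-744) − 1816 = -4530
Policy A (V + 21, W + 18):
  W = 23 + 18 = 41
  V = 144 + 21 = 165
  B = 120 − 6·165 = -870
  F = 46 + 6·41 + 165 − 2·(-870) = 2197
  E = -26 + 2·165 + 4·(-870) − 2197 = -5373
Change in E: -5373 − (-4530) = -843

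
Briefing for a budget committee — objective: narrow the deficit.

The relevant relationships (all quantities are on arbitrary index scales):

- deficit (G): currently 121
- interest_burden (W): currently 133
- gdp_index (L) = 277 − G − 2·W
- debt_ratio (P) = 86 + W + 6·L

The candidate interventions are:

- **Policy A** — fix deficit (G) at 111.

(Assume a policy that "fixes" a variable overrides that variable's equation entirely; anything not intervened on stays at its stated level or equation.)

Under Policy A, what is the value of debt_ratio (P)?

-381

Policy A (G := 111):
  G = 111
  W = 133
  L = 277 − 111 − 2·133 = -100
  P = 86 + 133 + 6·(-100) = -381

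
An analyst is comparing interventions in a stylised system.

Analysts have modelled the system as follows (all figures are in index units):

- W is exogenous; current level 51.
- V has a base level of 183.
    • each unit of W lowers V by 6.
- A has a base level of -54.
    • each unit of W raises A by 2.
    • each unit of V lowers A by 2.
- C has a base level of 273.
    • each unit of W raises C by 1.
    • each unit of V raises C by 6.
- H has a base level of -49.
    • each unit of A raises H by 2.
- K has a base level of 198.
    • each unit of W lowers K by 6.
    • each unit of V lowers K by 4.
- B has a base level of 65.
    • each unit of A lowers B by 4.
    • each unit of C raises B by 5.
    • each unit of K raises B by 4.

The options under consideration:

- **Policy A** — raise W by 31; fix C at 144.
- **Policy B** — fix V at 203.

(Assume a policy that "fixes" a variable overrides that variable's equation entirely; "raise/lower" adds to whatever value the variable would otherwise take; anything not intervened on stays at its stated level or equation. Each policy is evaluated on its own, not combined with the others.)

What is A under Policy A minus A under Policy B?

Policy A (W + 31, C := 144):
  W = 51 + 31 = 82
  V = 183 − 6·82 = -309
  A = -54 + 2·82 − 2·(-309) = 728
Policy B (V := 203):
  W = 51
  V = 203
  A = -54 + 2·51 − 2·203 = -358
A: 728 − (-358) = 1086

1086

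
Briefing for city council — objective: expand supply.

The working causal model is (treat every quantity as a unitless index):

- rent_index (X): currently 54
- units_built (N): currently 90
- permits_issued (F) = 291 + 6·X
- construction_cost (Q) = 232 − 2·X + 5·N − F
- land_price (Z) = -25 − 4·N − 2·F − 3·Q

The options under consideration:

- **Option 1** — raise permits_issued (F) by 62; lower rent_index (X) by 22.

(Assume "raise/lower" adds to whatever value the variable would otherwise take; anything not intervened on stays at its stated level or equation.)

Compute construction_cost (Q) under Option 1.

Option 1 (F + 62, X − 22):
  X = 54 − 22 = 32
  N = 90
  F = 291 + 6·32 (+62 from intervention) = 545
  Q = 232 − 2·32 + 5·90 − 545 = 73

73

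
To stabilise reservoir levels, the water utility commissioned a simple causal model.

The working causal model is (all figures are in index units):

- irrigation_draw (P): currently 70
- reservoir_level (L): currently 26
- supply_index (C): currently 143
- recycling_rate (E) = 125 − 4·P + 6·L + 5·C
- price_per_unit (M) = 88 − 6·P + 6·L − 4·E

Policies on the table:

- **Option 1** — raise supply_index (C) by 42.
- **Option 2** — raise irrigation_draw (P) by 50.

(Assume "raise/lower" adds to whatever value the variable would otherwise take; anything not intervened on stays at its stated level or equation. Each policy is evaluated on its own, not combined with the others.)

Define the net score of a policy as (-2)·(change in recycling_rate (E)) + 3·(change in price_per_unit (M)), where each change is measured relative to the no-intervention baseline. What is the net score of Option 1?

-2940

Baseline:
  P = 70
  L = 26
  C = 143
  E = 125 − 4·70 + 6·26 + 5·143 = 716
  M = 88 − 6·70 + 6·26 − 4·716 = -3040
Option 1 (C + 42):
  P = 70
  L = 26
  C = 143 + 42 = 185
  E = 125 − 4·70 + 6·26 + 5·185 = 926
  M = 88 − 6·70 + 6·26 − 4·926 = -3880
ΔE = 926 − 716 = 210; ΔM = -3880 − (-3040) = -840
Score = (-2)·210 + 3·(-840) = -2940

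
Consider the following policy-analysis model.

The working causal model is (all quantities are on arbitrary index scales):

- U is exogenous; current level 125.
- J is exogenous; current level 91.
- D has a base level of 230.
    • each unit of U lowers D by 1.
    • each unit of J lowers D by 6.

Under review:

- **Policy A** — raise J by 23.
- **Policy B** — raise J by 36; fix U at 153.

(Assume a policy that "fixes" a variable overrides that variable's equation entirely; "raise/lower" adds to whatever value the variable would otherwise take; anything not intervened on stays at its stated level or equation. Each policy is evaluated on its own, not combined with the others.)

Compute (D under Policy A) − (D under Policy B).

106

Policy A (J + 23):
  U = 125
  J = 91 + 23 = 114
  D = 230 − 125 − 6·114 = -579
Policy B (J + 36, U := 153):
  U = 153
  J = 91 + 36 = 127
  D = 230 − 153 − 6·127 = -685
D: -579 − (-685) = 106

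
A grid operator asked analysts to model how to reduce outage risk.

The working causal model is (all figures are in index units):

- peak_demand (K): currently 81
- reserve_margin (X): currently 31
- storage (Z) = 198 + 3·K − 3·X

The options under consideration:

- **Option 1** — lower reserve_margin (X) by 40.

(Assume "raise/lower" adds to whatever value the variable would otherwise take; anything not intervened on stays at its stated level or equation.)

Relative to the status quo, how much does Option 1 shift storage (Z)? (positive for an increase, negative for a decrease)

120

Baseline:
  K = 81
  X = 31
  Z = 198 + 3·81 − 3·31 = 348
Option 1 (X − 40):
  K = 81
  X = 31 − 40 = -9
  Z = 198 + 3·81 − 3·(-9) = 468
Change in Z: 468 − 348 = 120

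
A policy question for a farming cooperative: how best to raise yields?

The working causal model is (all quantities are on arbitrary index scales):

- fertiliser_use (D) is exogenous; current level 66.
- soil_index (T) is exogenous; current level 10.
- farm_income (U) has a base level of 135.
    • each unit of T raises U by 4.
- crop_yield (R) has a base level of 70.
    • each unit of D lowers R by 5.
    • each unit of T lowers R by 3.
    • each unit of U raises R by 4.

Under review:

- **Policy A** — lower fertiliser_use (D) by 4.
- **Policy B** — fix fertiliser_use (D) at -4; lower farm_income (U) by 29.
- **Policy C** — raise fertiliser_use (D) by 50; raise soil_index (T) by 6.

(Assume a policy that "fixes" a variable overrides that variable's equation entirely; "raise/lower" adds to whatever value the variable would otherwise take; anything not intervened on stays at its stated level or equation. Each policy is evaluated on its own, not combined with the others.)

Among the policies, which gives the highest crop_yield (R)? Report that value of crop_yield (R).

Policy A (D − 4):
  D = 66 − 4 = 62
  T = 10
  U = 135 + 4·10 = 175
  R = 70 − 5·62 − 3·10 + 4·175 = 430
Policy B (D := -4, U − 29):
  D = -4
  T = 10
  U = 135 + 4·10 (−29 from intervention) = 146
  R = 70 − 5·(-4) − 3·10 + 4·146 = 644
Policy C (D + 50, T + 6):
  D = 66 + 50 = 116
  T = 10 + 6 = 16
  U = 135 + 4·16 = 199
  R = 70 − 5·116 − 3·16 + 4·199 = 238
Comparing — Policy A: R=430, Policy B: R=644, Policy C: R=238. Highest is 644 (Policy B).

644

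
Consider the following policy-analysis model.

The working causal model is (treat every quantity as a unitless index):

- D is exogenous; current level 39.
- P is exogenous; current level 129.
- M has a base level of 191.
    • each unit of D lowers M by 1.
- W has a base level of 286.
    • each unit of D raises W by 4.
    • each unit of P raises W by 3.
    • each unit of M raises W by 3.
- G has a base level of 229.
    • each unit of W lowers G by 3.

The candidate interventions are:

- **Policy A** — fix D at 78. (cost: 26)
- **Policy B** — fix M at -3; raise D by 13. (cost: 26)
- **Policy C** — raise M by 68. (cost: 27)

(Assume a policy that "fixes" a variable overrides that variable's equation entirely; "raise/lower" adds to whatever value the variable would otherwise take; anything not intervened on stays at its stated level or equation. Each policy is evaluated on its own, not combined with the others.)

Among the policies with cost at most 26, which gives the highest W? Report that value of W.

Policy A (D := 78):
  D = 78
  P = 129
  M = 191 − 78 = 113
  W = 286 + 4·78 + 3·129 + 3·113 = 1324
Policy B (M := -3, D + 13):
  D = 39 + 13 = 52
  P = 129
  M = -3
  W = 286 + 4·52 + 3·129 + 3·(-3) = 872
Comparing — Policy A: W=1324, Policy B: W=872. Highest is 1324 (Policy A).

1324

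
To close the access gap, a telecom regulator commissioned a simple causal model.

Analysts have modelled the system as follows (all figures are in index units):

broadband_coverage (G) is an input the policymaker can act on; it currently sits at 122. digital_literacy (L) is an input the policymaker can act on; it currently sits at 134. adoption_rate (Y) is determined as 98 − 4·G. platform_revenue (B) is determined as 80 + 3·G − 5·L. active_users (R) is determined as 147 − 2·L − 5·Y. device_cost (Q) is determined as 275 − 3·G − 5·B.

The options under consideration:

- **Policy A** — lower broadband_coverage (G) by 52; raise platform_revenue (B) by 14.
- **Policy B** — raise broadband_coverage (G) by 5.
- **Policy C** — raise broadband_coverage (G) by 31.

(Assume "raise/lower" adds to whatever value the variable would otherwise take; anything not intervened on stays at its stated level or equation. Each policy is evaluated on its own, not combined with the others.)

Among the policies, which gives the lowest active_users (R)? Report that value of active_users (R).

Policy A (G − 52, B + 14):
  G = 122 − 52 = 70
  L = 134
  Y = 98 − 4·70 = -182
  R = 147 − 2·134 − 5·(-182) = 789
Policy B (G + 5):
  G = 122 + 5 = 127
  L = 134
  Y = 98 − 4·127 = -410
  R = 147 − 2·134 − 5·(-410) = 1929
Policy C (G + 31):
  G = 122 + 31 = 153
  L = 134
  Y = 98 − 4·153 = -514
  R = 147 − 2·134 − 5·(-514) = 2449
Comparing — Policy A: R=789, Policy B: R=1929, Policy C: R=2449. Lowest is 789 (Policy A).

789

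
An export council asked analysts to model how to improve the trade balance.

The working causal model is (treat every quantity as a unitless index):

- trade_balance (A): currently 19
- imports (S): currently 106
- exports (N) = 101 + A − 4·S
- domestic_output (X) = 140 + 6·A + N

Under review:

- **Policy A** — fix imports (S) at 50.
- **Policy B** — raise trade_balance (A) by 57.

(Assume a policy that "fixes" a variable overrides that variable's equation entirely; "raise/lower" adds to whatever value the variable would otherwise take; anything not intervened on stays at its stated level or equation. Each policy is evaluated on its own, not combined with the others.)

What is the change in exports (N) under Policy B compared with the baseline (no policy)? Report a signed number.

57

Baseline:
  A = 19
  S = 106
  N = 101 + 19 − 4·106 = -304
Policy B (A + 57):
  A = 19 + 57 = 76
  S = 106
  N = 101 + 76 − 4·106 = -247
Change in N: -247 − (-304) = 57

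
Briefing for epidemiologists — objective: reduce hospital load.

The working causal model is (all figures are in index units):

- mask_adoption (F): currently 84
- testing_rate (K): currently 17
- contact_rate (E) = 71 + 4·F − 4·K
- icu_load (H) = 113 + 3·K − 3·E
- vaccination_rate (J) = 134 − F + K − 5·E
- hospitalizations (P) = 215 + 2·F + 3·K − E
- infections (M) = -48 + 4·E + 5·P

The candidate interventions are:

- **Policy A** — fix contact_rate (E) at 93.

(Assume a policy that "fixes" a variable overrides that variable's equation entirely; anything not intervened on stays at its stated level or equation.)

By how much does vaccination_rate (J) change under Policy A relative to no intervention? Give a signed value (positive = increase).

Baseline:
  F = 84
  K = 17
  E = 71 + 4·84 − 4·17 = 339
  J = 134 − 84 + 17 − 5·339 = -1628
Policy A (E := 93):
  F = 84
  K = 17
  E = 93
  J = 134 − 84 + 17 − 5·93 = -398
Change in J: -398 − (-1628) = 1230

1230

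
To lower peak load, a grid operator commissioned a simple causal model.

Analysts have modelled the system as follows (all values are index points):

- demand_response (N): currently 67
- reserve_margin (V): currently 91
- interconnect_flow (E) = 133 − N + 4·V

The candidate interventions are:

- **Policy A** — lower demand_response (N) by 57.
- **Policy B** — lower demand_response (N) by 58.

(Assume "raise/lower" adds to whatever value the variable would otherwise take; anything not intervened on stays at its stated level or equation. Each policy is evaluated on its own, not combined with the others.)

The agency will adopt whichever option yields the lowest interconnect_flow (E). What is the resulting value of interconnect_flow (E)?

Policy A (N − 57):
  N = 67 − 57 = 10
  V = 91
  E = 133 − 10 + 4·91 = 487
Policy B (N − 58):
  N = 67 − 58 = 9
  V = 91
  E = 133 − 9 + 4·91 = 488
Comparing — Policy A: E=487, Policy B: E=488. Lowest is 487 (Policy A).

487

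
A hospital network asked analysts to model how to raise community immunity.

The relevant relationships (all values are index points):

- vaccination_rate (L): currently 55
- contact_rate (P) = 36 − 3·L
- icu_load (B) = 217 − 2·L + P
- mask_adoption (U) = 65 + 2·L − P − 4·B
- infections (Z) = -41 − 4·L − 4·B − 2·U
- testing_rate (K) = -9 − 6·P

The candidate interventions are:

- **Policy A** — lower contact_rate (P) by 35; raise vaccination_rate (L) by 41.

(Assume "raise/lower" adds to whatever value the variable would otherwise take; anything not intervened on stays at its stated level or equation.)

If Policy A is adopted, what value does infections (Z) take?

Policy A (P − 35, L + 41):
  L = 55 + 41 = 96
  P = 36 − 3·96 (−35 from intervention) = -287
  B = 217 − 2·96 + (-287) = -262
  U = 65 + 2·96 − (-287) − 4·(-262) = 1592
  Z = -41 − 4·96 − 4·(-262) − 2·1592 = -2561

-2561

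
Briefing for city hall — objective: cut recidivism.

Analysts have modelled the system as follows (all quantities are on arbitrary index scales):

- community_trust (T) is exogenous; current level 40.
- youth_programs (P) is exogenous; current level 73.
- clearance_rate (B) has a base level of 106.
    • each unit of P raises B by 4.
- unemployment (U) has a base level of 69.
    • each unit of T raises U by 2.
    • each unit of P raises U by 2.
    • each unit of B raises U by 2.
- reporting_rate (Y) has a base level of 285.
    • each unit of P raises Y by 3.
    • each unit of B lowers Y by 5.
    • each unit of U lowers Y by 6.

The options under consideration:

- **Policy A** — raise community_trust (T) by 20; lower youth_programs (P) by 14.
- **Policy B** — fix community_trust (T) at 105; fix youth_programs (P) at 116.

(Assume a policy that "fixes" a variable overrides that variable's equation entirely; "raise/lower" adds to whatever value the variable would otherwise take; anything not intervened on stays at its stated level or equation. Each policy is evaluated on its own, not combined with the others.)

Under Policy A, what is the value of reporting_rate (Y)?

-7194

Policy A (T + 20, P − 14):
  T = 40 + 20 = 60
  P = 73 − 14 = 59
  B = 106 + 4·59 = 342
  U = 69 + 2·60 + 2·59 + 2·342 = 991
  Y = 285 + 3·59 − 5·342 − 6·991 = -7194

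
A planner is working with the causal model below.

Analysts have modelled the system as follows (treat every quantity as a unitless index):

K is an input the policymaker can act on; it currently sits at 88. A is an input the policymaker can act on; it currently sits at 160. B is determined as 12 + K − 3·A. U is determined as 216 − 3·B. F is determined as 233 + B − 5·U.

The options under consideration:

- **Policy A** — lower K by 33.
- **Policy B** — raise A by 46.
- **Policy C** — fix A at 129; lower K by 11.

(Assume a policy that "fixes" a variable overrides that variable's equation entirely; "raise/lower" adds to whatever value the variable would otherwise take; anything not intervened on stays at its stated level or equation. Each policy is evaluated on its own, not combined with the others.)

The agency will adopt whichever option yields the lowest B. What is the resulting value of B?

Policy A (K − 33):
  K = 88 − 33 = 55
  A = 160
  B = 12 + 55 − 3·160 = -413
Policy B (A + 46):
  K = 88
  A = 160 + 46 = 206
  B = 12 + 88 − 3·206 = -518
Policy C (A := 129, K − 11):
  K = 88 − 11 = 77
  A = 129
  B = 12 + 77 − 3·129 = -298
Comparing — Policy A: B=-413, Policy B: B=-518, Policy C: B=-298. Lowest is -518 (Policy B).

-518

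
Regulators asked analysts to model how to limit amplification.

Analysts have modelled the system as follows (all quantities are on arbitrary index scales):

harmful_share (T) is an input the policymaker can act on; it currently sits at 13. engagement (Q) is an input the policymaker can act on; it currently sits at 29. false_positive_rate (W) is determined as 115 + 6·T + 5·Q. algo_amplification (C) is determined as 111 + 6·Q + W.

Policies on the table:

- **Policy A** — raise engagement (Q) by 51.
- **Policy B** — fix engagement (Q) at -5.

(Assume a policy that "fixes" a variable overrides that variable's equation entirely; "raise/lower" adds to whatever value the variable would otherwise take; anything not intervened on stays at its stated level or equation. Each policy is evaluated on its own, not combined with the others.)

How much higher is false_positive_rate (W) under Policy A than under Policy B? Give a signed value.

425

Policy A (Q + 51):
  T = 13
  Q = 29 + 51 = 80
  W = 115 + 6·13 + 5·80 = 593
Policy B (Q := -5):
  T = 13
  Q = -5
  W = 115 + 6·13 + 5·(-5) = 168
W: 593 − 168 = 425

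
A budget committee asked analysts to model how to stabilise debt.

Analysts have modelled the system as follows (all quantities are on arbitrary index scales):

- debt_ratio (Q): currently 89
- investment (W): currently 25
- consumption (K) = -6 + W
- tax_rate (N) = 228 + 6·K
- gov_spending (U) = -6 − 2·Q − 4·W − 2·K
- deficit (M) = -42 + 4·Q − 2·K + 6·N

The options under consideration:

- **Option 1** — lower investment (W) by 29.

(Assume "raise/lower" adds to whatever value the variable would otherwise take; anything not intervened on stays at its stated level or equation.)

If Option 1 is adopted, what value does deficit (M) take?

1342

Option 1 (W − 29):
  Q = 89
  W = 25 − 29 = -4
  K = -6 + (-4) = -10
  N = 228 + 6·(-10) = 168
  M = -42 + 4·89 − 2·(-10) + 6·168 = 1342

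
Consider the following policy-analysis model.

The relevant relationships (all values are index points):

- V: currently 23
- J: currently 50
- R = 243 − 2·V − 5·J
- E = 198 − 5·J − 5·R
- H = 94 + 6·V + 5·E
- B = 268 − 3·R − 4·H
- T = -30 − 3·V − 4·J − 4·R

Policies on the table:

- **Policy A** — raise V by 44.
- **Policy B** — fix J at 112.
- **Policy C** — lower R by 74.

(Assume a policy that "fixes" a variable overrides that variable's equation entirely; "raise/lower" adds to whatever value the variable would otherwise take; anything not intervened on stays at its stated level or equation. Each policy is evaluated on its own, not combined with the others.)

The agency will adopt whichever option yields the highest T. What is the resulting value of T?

Policy A (V + 44):
  V = 23 + 44 = 67
  J = 50
  R = 243 − 2·67 − 5·50 = -141
  T = -30 − 3·67 − 4·50 − 4·(-141) = 133
Policy B (J := 112):
  V = 23
  J = 112
  R = 243 − 2·23 − 5·112 = -363
  T = -30 − 3·23 − 4·112 − 4·(-363) = 905
Policy C (R − 74):
  V = 23
  J = 50
  R = 243 − 2·23 − 5·50 (−74 from intervention) = -127
  T = -30 − 3·23 − 4·50 − 4·(-127) = 209
Comparing — Policy A: T=133, Policy B: T=905, Policy C: T=209. Highest is 905 (Policy B).

905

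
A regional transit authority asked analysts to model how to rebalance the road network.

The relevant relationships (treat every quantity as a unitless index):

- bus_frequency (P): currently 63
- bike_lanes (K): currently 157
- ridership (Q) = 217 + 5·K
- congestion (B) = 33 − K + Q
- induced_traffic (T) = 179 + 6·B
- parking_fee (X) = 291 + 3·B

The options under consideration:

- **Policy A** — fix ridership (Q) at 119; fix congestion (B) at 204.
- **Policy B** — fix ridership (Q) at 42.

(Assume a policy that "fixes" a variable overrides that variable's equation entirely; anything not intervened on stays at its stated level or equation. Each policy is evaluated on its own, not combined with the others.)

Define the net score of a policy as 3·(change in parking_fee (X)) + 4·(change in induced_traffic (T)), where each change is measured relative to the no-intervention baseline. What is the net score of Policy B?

Baseline:
  K = 157
  Q = 217 + 5·157 = 1002
  B = 33 − 157 + 1002 = 878
  T = 179 + 6·878 = 5447
  X = 291 + 3·878 = 2925
Policy B (Q := 42):
  K = 157
  Q = 42
  B = 33 − 157 + 42 = -82
  T = 179 + 6·(-82) = -313
  X = 291 + 3·(-82) = 45
ΔX = 45 − 2925 = -2880; ΔT = -313 − 5447 = -5760
Score = 3·(-2880) + 4·(-5760) = -31680

-31680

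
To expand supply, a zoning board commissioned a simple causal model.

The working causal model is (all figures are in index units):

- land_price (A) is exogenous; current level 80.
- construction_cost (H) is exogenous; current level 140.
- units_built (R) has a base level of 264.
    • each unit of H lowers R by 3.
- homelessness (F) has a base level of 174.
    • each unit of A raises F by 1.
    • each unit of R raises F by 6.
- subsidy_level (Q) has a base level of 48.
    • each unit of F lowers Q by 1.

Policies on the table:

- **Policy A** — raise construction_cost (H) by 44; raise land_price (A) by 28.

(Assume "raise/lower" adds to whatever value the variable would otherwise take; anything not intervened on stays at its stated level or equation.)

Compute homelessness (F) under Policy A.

-1446

Policy A (H + 44, A + 28):
  A = 80 + 28 = 108
  H = 140 + 44 = 184
  R = 264 − 3·184 = -288
  F = 174 + 108 + 6·(-288) = -1446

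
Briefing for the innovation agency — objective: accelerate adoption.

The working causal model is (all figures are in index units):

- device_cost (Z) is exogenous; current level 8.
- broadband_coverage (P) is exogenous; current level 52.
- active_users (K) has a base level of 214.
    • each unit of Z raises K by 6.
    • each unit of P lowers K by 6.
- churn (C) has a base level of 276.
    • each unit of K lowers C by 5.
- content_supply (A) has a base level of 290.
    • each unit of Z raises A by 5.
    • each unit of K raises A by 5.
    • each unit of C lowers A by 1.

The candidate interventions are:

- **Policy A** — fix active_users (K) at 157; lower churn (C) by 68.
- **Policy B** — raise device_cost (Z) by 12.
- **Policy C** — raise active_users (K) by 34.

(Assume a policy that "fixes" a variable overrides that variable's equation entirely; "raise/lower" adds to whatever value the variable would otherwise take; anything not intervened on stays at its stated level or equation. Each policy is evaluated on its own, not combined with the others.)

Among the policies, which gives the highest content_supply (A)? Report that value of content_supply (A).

1692

Policy A (K := 157, C − 68):
  Z = 8
  P = 52
  K = 157
  C = 276 − 5·157 (−68 from intervention) = -577
  A = 290 + 5·8 + 5·157 − (-577) = 1692
Policy B (Z + 12):
  Z = 8 + 12 = 20
  P = 52
  K = 214 + 6·20 − 6·52 = 22
  C = 276 − 5·22 = 166
  A = 290 + 5·20 + 5·22 − 166 = 334
Policy C (K + 34):
  Z = 8
  P = 52
  K = 214 + 6·8 − 6·52 (+34 from intervention) = -16
  C = 276 − 5·(-16) = 356
  A = 290 + 5·8 + 5·(-16) − 356 = -106
Comparing — Policy A: A=1692, Policy B: A=334, Policy C: A=-106. Highest is 1692 (Policy A).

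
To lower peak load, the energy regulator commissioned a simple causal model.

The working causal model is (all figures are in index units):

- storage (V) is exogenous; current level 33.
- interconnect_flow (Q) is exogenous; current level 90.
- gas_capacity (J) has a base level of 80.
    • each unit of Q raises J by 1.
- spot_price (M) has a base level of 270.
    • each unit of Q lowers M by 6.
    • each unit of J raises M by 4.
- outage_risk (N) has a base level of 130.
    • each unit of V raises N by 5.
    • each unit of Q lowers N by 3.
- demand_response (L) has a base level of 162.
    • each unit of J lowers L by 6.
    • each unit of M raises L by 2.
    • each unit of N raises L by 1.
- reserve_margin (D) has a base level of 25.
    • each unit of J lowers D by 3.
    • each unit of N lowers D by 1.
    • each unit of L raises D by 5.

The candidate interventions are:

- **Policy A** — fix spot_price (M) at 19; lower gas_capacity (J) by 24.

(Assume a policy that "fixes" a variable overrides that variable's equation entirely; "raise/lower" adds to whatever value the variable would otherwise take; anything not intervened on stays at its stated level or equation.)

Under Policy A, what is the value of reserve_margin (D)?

-3693

Policy A (M := 19, J − 24):
  V = 33
  Q = 90
  J = 80 + 90 (−24 from intervention) = 146
  M = 19
  N = 130 + 5·33 − 3·90 = 25
  L = 162 − 6·146 + 2·19 + 25 = -651
  D = 25 − 3·146 − 25 + 5·(-651) = -3693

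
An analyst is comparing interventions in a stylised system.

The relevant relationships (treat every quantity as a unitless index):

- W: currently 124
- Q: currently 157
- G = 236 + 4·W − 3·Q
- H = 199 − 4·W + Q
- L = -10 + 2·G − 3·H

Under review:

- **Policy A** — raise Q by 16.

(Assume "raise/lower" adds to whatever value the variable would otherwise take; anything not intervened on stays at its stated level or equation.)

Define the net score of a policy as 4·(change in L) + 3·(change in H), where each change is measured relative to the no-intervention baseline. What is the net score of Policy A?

Baseline:
  W = 124
  Q = 157
  G = 236 + 4·124 − 3·157 = 261
  H = 199 − 4·124 + 157 = -140
  L = -10 + 2·261 − 3·(-140) = 932
Policy A (Q + 16):
  W = 124
  Q = 157 + 16 = 173
  G = 236 + 4·124 − 3·173 = 213
  H = 199 − 4·124 + 173 = -124
  L = -10 + 2·213 − 3·(-124) = 788
ΔL = 788 − 932 = -144; ΔH = -124 − (-140) = 16
Score = 4·(-144) + 3·16 = -528

-528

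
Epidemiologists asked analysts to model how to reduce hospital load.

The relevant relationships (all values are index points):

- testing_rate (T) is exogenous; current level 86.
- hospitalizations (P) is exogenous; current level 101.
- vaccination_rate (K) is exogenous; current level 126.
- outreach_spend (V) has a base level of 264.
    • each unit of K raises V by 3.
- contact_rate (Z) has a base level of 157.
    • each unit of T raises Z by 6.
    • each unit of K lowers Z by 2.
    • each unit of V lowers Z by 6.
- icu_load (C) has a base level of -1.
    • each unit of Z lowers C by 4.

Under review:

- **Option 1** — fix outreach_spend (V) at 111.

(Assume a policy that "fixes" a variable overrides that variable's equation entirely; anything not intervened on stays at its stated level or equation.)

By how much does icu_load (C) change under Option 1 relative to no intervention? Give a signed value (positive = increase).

Baseline:
  T = 86
  K = 126
  V = 264 + 3·126 = 642
  Z = 157 + 6·86 − 2·126 − 6·642 = -3431
  C = -1 − 4·(-3431) = 13723
Option 1 (V := 111):
  T = 86
  K = 126
  V = 111
  Z = 157 + 6·86 − 2·126 − 6·111 = -245
  C = -1 − 4·(-245) = 979
Change in C: 979 − 13723 = -12744

-12744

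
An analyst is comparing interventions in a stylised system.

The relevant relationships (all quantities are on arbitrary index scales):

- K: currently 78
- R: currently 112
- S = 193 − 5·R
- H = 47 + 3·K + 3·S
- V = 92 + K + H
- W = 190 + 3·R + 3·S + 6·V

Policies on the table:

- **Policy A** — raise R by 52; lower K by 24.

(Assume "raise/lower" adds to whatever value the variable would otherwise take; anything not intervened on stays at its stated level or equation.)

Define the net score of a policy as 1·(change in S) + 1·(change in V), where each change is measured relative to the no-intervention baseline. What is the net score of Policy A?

Baseline:
  K = 78
  R = 112
  S = 193 − 5·112 = -367
  H = 47 + 3·78 + 3·(-367) = -820
  V = 92 + 78 + (-820) = -650
Policy A (R + 52, K − 24):
  K = 78 − 24 = 54
  R = 112 + 52 = 164
  S = 193 − 5·164 = -627
  H = 47 + 3·54 + 3·(-627) = -1672
  V = 92 + 54 + (-1672) = -1526
ΔS = -627 − (-367) = -260; ΔV = -1526 − (-650) = -876
Score = 1·(-260) + 1·(-876) = -1136

-1136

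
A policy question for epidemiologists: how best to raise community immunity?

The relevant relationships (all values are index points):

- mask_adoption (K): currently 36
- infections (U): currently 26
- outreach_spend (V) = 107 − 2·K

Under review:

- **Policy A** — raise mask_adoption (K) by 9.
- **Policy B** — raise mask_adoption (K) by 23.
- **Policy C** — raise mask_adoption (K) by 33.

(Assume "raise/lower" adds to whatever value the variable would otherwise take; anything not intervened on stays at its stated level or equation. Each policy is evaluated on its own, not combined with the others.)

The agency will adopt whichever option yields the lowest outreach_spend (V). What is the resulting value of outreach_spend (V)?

-31

Policy A (K + 9):
  K = 36 + 9 = 45
  V = 107 − 2·45 = 17
Policy B (K + 23):
  K = 36 + 23 = 59
  V = 107 − 2·59 = -11
Policy C (K + 33):
  K = 36 + 33 = 69
  V = 107 − 2·69 = -31
Comparing — Policy A: V=17, Policy B: V=-11, Policy C: V=-31. Lowest is -31 (Policy C).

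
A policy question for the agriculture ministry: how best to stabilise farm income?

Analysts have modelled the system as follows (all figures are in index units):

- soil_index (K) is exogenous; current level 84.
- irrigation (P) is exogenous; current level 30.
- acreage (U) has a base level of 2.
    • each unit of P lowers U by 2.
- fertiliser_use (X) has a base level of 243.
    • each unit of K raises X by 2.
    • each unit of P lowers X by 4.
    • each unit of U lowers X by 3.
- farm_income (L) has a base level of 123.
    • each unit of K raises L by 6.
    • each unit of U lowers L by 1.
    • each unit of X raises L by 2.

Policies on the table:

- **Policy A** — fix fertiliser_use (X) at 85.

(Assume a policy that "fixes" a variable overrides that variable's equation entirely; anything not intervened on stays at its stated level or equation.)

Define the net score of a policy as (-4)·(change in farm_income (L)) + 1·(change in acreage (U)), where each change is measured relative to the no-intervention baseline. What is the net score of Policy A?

Baseline:
  K = 84
  P = 30
  U = 2 − 2·30 = -58
  X = 243 + 2·84 − 4·30 − 3·(-58) = 465
  L = 123 + 6·84 − (-58) + 2·465 = 1615
Policy A (X := 85):
  K = 84
  P = 30
  U = 2 − 2·30 = -58
  X = 85
  L = 123 + 6·84 − (-58) + 2·85 = 855
ΔL = 855 − 1615 = -760; ΔU = -58 − (-58) = 0
Score = (-4)·(-760) + 1·0 = 3040

3040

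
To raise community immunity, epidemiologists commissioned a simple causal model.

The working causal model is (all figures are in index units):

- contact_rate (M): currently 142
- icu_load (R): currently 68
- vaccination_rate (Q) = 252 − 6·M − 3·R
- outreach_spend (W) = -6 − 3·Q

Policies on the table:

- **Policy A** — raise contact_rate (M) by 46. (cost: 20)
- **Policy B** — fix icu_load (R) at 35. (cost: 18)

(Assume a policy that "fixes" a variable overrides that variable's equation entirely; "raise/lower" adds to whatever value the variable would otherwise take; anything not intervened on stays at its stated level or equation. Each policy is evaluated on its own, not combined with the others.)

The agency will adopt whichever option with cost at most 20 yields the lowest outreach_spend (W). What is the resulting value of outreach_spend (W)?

2109

Policy A (M + 46):
  M = 142 + 46 = 188
  R = 68
  Q = 252 − 6·188 − 3·68 = -1080
  W = -6 − 3·(-1080) = 3234
Policy B (R := 35):
  M = 142
  R = 35
  Q = 252 − 6·142 − 3·35 = -705
  W = -6 − 3·(-705) = 2109
Comparing — Policy A: W=3234, Policy B: W=2109. Lowest is 2109 (Policy B).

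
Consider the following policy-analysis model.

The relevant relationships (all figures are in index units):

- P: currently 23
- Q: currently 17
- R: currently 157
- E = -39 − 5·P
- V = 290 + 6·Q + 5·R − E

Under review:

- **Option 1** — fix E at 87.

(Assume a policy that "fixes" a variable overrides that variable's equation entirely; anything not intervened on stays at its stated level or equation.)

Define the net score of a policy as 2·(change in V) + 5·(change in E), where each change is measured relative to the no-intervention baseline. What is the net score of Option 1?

723

Baseline:
  P = 23
  Q = 17
  R = 157
  E = -39 − 5·23 = -154
  V = 290 + 6·17 + 5·157 − (-154) = 1331
Option 1 (E := 87):
  P = 23
  Q = 17
  R = 157
  E = 87
  V = 290 + 6·17 + 5·157 − 87 = 1090
ΔV = 1090 − 1331 = -241; ΔE = 87 − (-154) = 241
Score = 2·(-241) + 5·241 = 723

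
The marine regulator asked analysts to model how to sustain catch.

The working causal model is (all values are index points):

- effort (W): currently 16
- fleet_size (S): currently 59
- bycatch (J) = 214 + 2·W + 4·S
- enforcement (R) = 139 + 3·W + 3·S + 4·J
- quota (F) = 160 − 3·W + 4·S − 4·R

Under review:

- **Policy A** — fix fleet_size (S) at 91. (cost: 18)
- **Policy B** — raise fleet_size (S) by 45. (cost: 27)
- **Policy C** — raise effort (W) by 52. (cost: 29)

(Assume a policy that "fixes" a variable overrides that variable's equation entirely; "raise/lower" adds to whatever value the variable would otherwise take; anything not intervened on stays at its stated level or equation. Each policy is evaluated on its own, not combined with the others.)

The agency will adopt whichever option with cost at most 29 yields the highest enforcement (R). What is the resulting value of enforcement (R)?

Policy A (S := 91):
  W = 16
  S = 91
  J = 214 + 2·16 + 4·91 = 610
  R = 139 + 3·16 + 3·91 + 4·610 = 2900
Policy B (S + 45):
  W = 16
  S = 59 + 45 = 104
  J = 214 + 2·16 + 4·104 = 662
  R = 139 + 3·16 + 3·104 + 4·662 = 3147
Policy C (W + 52):
  W = 16 + 52 = 68
  S = 59
  J = 214 + 2·68 + 4·59 = 586
  R = 139 + 3·68 + 3·59 + 4·586 = 2864
Comparing — Policy A: R=2900, Policy B: R=3147, Policy C: R=2864. Highest is 3147 (Policy B).

3147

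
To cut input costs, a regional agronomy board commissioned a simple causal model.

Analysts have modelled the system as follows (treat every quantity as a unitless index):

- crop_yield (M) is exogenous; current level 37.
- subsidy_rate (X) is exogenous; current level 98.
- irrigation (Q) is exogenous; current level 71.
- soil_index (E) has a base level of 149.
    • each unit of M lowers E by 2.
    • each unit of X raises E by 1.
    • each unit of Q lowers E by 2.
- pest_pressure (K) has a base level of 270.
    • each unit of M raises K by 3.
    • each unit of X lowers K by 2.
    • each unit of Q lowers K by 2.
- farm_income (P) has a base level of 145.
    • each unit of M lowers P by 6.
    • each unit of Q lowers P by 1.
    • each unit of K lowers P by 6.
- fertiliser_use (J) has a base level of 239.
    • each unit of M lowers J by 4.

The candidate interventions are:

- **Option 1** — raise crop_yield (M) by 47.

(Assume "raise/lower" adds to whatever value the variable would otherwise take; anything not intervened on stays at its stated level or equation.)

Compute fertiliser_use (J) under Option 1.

Option 1 (M + 47):
  M = 37 + 47 = 84
  J = 239 − 4·84 = -97

-97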